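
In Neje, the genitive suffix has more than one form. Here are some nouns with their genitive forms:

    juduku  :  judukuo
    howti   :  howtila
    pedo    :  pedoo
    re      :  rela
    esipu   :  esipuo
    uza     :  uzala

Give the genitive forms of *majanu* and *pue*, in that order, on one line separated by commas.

The alternation tracks the last vowel of the stem — -o when the last vowel of the stem is a rounded vowel (*juduku*, *pedo*, *esipu*); -la when the last vowel of the stem is an unrounded vowel (*howti*, *re*, *uza*).
*majanu* — last vowel /u/ (a rounded vowel) → -o → *majanuo*.
*pue*: last vowel = /e/, an unrounded vowel → -la → *puela*.

majanuo, puela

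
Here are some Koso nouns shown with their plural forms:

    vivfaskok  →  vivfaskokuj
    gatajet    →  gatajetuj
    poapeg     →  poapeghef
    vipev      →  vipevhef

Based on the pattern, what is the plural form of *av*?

The pattern is voicing of the final consonant: -uj when the stem ends in a voiceless consonant (*vivfaskok*, *gatajet*); -hef when the stem ends in a voiced consonant (*poapeg*, *vipev*).
*av*: final consonant = /v/, voiced → -hef → *avhef*.

avhef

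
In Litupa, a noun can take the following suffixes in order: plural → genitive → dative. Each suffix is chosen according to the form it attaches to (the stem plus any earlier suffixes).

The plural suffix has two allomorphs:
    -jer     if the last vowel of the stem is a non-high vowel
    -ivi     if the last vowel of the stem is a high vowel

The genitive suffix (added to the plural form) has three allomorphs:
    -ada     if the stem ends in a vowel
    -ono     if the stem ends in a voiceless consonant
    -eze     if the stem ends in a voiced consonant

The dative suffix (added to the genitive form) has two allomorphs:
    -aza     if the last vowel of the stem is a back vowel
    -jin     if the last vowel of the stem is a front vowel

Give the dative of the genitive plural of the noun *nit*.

*nit*: last vowel = /i/, a high vowel → -ivi → *nitivi*.
The final sound of the plural form *nitivi* is /i/, which is a vowel, so the genitive suffix is -ada, giving *nitiviada*.
The genitive form *nitiviada*: last vowel = /a/, a back vowel → -aza → *nitiviadaaza*.

nitiviadaaza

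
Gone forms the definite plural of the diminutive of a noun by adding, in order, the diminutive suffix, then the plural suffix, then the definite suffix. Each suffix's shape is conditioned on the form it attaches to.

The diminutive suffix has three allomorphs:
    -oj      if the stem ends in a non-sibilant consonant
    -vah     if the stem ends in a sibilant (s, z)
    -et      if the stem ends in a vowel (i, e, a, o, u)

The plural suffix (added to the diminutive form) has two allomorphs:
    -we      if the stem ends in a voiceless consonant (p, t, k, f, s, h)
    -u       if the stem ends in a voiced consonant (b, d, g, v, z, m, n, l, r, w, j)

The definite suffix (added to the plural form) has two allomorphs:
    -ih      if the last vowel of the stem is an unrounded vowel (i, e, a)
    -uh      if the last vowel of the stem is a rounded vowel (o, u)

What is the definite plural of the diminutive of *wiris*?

wirisvahweih

Since the final sound of *wiris* is /s/ (a sibilant), it takes -vah, giving *wirisvah*.
Since the final consonant of the diminutive form *wirisvah* is /h/ (voiceless), it takes -we, giving *wirisvahwe*.
The plural form *wirisvahwe* — last vowel /e/ (an unrounded vowel) → -ih → *wirisvahweih*.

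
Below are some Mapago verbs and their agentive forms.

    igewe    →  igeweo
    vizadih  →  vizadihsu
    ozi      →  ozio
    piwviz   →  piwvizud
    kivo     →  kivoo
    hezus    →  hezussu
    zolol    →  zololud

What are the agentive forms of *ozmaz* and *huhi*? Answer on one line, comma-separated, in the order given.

ozmazud, huhio

The pattern is voicing of the final sound: -su when the stem ends in a voiceless consonant (*vizadih*, *hezus*); -ud when the stem ends in a voiced consonant (*piwviz*, *zolol*); -o when the stem ends in a vowel (*igewe*, *ozi*, *kivo*).
*ozmaz*: final sound = /z/, a voiced consonant → -ud → *ozmazud*.
The final sound of *huhi* is /i/, which is a vowel, so the suffix is -o, giving *huhio*.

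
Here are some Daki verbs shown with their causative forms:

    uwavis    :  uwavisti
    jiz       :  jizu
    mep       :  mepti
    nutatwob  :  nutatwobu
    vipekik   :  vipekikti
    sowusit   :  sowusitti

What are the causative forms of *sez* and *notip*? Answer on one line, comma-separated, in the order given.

sezu, notipti

The suffix is conditioned by the final consonant: -ti when the stem ends in a voiceless consonant (*uwavis*, *mep*, *vipekik*, *sowusit*); -u when the stem ends in a voiced consonant (*jiz*, *nutatwob*).
*sez*: final consonant = /z/, voiced → -u → *sezu*.
Since the final consonant of *notip* is /p/ (voiceless), it takes -ti, giving *notipti*.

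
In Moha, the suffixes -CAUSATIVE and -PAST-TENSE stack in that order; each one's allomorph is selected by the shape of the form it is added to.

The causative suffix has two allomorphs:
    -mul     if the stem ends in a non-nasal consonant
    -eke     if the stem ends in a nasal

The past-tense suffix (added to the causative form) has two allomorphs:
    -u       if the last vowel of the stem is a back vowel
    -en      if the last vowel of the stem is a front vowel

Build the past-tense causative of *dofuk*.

dofukmulu

Since the final consonant of *dofuk* is /k/ (non-nasal), it takes -mul, giving *dofukmul*.
The last vowel of the causative form *dofukmul* is /u/, which is a back vowel, so the past-tense suffix is -u, giving *dofukmulu*.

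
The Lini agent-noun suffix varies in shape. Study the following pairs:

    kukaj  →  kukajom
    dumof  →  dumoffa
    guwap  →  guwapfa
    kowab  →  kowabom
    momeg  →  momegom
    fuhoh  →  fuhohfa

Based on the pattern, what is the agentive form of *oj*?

ojom

The pattern is voicing of the final consonant: -fa when the stem ends in a voiceless consonant (*dumof*, *guwap*, *fuhoh*); -om when the stem ends in a voiced consonant (*kukaj*, *kowab*, *momeg*).
The final consonant of *oj* is /j/, which is voiced, so the suffix is -om, giving *ojom*.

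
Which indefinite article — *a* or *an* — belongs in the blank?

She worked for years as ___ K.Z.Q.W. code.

a

The indefinite article is chosen by the initial *sound* of the following word, not its spelling.
The initialism *K.Z.Q.W.* is read letter by letter; the first letter, K, is pronounced /keɪ/, which begins with a consonant sound.
So the article is *a*: She worked for years as a K.Z.Q.W. code.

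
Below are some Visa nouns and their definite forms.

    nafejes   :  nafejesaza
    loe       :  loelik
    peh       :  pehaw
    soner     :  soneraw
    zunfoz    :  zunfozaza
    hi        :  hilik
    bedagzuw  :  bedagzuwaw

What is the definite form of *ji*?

jilik

Looking at the final sound of each stem: -aza when the stem ends in a sibilant (*nafejes*, *zunfoz*); -aw when the stem ends in a non-sibilant consonant (*peh*, *soner*, *bedagzuw*); -lik when the stem ends in a vowel (*loe*, *hi*).
Since the final sound of *ji* is /i/ (a vowel), it takes -lik, giving *jilik*.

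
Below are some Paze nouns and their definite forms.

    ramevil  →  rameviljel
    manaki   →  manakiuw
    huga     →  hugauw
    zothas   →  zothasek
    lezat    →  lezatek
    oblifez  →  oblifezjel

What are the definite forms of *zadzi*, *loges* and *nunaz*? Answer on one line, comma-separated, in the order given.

The pattern is voicing of the final sound: -ek when the stem ends in a voiceless consonant (*zothas*, *lezat*); -jel when the stem ends in a voiced consonant (*ramevil*, *oblifez*); -uw when the stem ends in a vowel (*manaki*, *huga*).
*zadzi*: final sound = /i/, a vowel → -uw → *zadziuw*.
*loges* — final sound /s/ (a voiceless consonant) → -ek → *logesek*.
Since the final sound of *nunaz* is /z/ (a voiced consonant), it takes -jel, giving *nunazjel*.

zadziuw, logesek, nunazjel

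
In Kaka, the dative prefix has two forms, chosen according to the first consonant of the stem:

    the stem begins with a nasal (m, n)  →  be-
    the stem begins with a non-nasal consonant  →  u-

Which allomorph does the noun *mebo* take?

be-

*mebo* — first consonant /m/ (a nasal) → be-.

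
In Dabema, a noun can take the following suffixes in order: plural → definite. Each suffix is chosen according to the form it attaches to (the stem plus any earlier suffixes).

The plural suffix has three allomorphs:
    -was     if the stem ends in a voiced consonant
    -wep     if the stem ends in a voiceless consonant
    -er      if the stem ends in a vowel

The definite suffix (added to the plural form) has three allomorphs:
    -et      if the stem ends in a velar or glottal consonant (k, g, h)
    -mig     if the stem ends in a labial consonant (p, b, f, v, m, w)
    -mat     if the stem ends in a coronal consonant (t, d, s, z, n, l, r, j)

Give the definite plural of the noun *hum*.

Since the final sound of *hum* is /m/ (a voiced consonant), it takes -was, giving *humwas*.
The plural form *humwas* — final consonant /s/ (coronal) → -mat → *humwasmat*.

humwasmat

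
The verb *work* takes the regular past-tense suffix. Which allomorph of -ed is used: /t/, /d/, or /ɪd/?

The stem *work* ends in a voiceless consonant other than /t/.
The -ed suffix is realized as /ɪd/ after /t, d/; as /t/ after other voiceless consonants; and as /d/ after other voiced sounds.
So -ed on *work* is pronounced /t/.

/t/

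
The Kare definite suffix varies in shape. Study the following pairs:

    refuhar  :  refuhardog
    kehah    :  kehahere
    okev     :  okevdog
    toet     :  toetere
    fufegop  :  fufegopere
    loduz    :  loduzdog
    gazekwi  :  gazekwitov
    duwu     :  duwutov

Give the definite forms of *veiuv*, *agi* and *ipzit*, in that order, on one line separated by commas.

veiuvdog, agitov, ipzitere

The alternation tracks the final sound of the stem — -ere when the stem ends in a voiceless consonant (*kehah*, *toet*, *fufegop*); -dog when the stem ends in a voiced consonant (*refuhar*, *okev*, *loduz*); -tov when the stem ends in a vowel (*gazekwi*, *duwu*).
*veiuv* — final sound /v/ (a voiced consonant) → -dog → *veiuvdog*.
*agi*: final sound = /i/, a vowel → -tov → *agitov*.
*ipzit* — final sound /t/ (a voiceless consonant) → -ere → *ipzitere*.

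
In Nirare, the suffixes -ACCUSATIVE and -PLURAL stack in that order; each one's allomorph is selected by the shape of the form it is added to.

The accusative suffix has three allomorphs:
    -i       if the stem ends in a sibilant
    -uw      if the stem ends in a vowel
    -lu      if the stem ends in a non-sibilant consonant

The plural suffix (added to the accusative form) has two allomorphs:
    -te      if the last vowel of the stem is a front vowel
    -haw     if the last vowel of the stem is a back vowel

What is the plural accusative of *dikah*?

*dikah* — final sound /h/ (a non-sibilant consonant) → -lu → *dikahlu*.
The accusative form *dikahlu*: last vowel = /u/, a back vowel → -haw → *dikahluhaw*.

dikahluhaw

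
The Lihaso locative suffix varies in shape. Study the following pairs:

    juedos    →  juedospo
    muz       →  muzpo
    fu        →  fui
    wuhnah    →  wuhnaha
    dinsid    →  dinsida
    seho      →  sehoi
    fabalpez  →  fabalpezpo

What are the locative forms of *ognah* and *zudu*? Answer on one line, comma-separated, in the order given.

The pattern is sibilance of the final sound: -po when the stem ends in a sibilant (*juedos*, *muz*, *fabalpez*); -a when the stem ends in a non-sibilant consonant (*wuhnah*, *dinsid*); -i when the stem ends in a vowel (*fu*, *seho*).
*ognah*: final sound = /h/, a non-sibilant consonant → -a → *ognaha*.
The final sound of *zudu* is /u/, which is a vowel, so the suffix is -i, giving *zudui*.

ognaha, zudui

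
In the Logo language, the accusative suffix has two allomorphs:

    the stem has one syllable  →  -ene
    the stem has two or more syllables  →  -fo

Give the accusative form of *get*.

getene

*get* (one syllable) → -ene → *getene*.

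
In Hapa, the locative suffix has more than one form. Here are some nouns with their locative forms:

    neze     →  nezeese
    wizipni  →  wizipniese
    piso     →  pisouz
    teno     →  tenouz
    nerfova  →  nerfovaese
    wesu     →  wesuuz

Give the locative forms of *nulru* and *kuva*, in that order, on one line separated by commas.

The alternation tracks the last vowel of the stem — -uz when the last vowel of the stem is a rounded vowel (*piso*, *teno*, *wesu*); -ese when the last vowel of the stem is an unrounded vowel (*neze*, *wizipni*, *nerfova*).
The last vowel of *nulru* is /u/, which is a rounded vowel, so the suffix is -uz, giving *nulruuz*.
*kuva* — last vowel /a/ (an unrounded vowel) → -ese → *kuvaese*.

nulruuz, kuvaese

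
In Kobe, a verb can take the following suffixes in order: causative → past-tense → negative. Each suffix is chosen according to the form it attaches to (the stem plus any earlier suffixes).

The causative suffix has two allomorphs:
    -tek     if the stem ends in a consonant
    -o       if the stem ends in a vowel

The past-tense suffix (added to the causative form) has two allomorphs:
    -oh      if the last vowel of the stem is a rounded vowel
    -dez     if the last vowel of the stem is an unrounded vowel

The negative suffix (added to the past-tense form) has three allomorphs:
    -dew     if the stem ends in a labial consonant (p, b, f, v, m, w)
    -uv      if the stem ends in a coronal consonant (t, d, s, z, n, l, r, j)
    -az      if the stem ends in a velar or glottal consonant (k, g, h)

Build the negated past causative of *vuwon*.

vuwontekdezuv

The final sound of *vuwon* is /n/, which is a consonant, so the causative suffix is -tek, giving *vuwontek*.
The causative form *vuwontek*: last vowel = /e/, an unrounded vowel → -dez → *vuwontekdez*.
The past-tense form *vuwontekdez* — final consonant /z/ (coronal) → -uv → *vuwontekdezuv*.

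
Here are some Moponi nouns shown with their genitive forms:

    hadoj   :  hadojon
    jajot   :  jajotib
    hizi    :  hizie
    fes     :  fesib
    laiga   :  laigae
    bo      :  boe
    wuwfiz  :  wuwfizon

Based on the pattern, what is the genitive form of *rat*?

The suffix is conditioned by the final sound: -ib when the stem ends in a voiceless consonant (*jajot*, *fes*); -on when the stem ends in a voiced consonant (*hadoj*, *wuwfiz*); -e when the stem ends in a vowel (*hizi*, *laiga*, *bo*).
Since the final sound of *rat* is /t/ (a voiceless consonant), it takes -ib, giving *ratib*.

ratib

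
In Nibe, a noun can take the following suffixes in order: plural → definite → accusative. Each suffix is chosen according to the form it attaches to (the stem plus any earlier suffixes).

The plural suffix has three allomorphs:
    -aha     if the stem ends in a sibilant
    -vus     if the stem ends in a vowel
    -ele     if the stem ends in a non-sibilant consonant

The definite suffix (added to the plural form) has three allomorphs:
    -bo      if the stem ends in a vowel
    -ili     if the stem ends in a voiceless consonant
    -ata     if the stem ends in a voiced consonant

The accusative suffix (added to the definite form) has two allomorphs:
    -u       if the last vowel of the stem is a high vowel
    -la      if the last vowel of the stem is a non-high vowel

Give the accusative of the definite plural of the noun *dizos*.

Since the final sound of *dizos* is /s/ (a sibilant), it takes -aha, giving *dizosaha*.
The plural form *dizosaha*: final sound = /a/, a vowel → -bo → *dizosahabo*.
The definite form *dizosahabo* — last vowel /o/ (a non-high vowel) → -la → *dizosahabola*.

dizosahabola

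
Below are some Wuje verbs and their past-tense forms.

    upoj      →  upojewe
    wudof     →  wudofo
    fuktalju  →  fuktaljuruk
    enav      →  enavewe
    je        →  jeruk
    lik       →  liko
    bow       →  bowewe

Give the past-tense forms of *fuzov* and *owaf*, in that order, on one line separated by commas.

The suffix is conditioned by the final sound: -o when the stem ends in a voiceless consonant (*wudof*, *lik*); -ewe when the stem ends in a voiced consonant (*upoj*, *enav*, *bow*); -ruk when the stem ends in a vowel (*fuktalju*, *je*).
*fuzov*: final sound = /v/, a voiced consonant → -ewe → *fuzovewe*.
Since the final sound of *owaf* is /f/ (a voiceless consonant), it takes -o, giving *owafo*.

fuzovewe, owafo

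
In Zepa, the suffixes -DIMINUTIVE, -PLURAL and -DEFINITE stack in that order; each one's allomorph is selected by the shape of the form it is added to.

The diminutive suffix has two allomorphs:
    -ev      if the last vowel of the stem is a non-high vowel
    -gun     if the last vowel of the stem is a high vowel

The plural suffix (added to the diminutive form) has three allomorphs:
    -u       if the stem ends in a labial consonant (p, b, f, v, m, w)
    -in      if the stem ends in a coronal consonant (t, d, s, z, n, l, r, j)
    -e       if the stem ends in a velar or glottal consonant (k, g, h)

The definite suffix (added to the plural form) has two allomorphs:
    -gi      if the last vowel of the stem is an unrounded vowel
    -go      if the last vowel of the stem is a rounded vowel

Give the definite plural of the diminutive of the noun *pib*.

pibguningi

*pib* — last vowel /i/ (a high vowel) → -gun → *pibgun*.
The final consonant of the diminutive form *pibgun* is /n/, which is coronal, so the plural suffix is -in, giving *pibgunin*.
The last vowel of the plural form *pibgunin* is /i/, which is an unrounded vowel, so the definite suffix is -gi, giving *pibguningi*.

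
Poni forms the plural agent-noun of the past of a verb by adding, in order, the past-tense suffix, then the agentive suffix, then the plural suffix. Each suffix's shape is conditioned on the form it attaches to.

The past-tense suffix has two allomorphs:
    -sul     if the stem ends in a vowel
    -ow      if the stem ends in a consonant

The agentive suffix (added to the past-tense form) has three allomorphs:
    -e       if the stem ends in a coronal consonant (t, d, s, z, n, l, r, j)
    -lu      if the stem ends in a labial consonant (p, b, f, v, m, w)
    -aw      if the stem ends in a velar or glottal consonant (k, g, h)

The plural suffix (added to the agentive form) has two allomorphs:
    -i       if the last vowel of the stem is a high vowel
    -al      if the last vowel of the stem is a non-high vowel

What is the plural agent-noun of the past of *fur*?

The final sound of *fur* is /r/, which is a consonant, so the past-tense suffix is -ow, giving *furow*.
The final consonant of the past-tense form *furow* is /w/, which is labial, so the agentive suffix is -lu, giving *furowlu*.
The agentive form *furowlu*: last vowel = /u/, a high vowel → -i → *furowlui*.

furowlui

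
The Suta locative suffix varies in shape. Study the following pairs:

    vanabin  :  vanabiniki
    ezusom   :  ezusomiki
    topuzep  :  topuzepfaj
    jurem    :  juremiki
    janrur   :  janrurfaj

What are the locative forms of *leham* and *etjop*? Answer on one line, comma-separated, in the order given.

The alternation tracks the final consonant of the stem — -iki when the stem ends in a nasal (*vanabin*, *ezusom*, *jurem*); -faj when the stem ends in a non-nasal consonant (*topuzep*, *janrur*).
*leham*: final consonant = /m/, a nasal → -iki → *lehamiki*.
*etjop* — final consonant /p/ (non-nasal) → -faj → *etjopfaj*.

lehamiki, etjopfaj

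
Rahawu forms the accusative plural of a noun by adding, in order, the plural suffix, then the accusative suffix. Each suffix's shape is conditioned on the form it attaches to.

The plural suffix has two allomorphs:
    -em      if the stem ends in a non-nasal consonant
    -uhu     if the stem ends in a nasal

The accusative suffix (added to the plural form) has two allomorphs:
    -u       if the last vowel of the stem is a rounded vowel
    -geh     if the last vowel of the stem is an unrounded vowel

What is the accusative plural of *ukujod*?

ukujodemgeh

*ukujod* — final consonant /d/ (non-nasal) → -em → *ukujodem*.
The last vowel of the plural form *ukujodem* is /e/, which is an unrounded vowel, so the accusative suffix is -geh, giving *ukujodemgeh*.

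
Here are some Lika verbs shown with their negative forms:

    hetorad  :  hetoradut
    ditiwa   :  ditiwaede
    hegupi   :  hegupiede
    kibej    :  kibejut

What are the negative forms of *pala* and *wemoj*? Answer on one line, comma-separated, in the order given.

palaede, wemojut

The alternation tracks the final sound of the stem — -ut when the stem ends in a consonant (*hetorad*, *kibej*); -ede when the stem ends in a vowel (*ditiwa*, *hegupi*).
*pala*: final sound = /a/, a vowel → -ede → *palaede*.
Since the final sound of *wemoj* is /j/ (a consonant), it takes -ut, giving *wemojut*.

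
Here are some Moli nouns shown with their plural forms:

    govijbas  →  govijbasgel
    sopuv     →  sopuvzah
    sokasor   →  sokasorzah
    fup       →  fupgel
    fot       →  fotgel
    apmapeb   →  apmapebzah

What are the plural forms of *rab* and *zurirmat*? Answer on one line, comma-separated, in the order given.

rabzah, zurirmatgel

The suffix is conditioned by the final consonant: -gel when the stem ends in a voiceless consonant (*govijbas*, *fup*, *fot*); -zah when the stem ends in a voiced consonant (*sopuv*, *sokasor*, *apmapeb*).
The final consonant of *rab* is /b/, which is voiced, so the suffix is -zah, giving *rabzah*.
The final consonant of *zurirmat* is /t/, which is voiceless, so the suffix is -gel, giving *zurirmatgel*.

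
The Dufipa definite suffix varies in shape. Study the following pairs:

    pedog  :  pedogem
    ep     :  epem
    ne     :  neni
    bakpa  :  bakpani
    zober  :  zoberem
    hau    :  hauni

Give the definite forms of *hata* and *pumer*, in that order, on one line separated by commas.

hatani, pumerem

The alternation tracks the final sound of the stem — -em when the stem ends in a consonant (*pedog*, *ep*, *zober*); -ni when the stem ends in a vowel (*ne*, *bakpa*, *hau*).
Since the final sound of *hata* is /a/ (a vowel), it takes -ni, giving *hatani*.
*pumer*: final sound = /r/, a consonant → -em → *pumerem*.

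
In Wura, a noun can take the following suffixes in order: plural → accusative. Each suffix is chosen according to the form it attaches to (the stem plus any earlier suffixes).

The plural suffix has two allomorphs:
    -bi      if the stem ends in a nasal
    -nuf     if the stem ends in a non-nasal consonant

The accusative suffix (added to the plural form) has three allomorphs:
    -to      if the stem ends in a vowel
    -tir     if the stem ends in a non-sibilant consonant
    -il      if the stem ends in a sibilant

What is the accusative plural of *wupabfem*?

wupabfembito

*wupabfem*: final consonant = /m/, a nasal → -bi → *wupabfembi*.
The plural form *wupabfembi*: final sound = /i/, a vowel → -to → *wupabfembito*.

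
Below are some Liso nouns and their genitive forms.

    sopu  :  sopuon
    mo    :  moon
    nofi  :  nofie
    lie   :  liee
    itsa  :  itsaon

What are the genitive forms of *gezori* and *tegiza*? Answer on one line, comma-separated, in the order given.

The pattern is front/back vowel harmony: -e when the last vowel of the stem is a front vowel (*nofi*, *lie*); -on when the last vowel of the stem is a back vowel (*sopu*, *mo*, *itsa*).
*gezori* — last vowel /i/ (a front vowel) → -e → *gezorie*.
The last vowel of *tegiza* is /a/, which is a back vowel, so the suffix is -on, giving *tegizaon*.

gezorie, tegizaon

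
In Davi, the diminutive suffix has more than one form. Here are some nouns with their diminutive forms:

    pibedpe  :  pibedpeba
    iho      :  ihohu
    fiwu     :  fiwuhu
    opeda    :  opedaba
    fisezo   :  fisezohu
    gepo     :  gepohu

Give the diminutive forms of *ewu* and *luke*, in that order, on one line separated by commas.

ewuhu, lukeba

Looking at the last vowel of each stem: -hu when the last vowel of the stem is a rounded vowel (*iho*, *fiwu*, *fisezo*, *gepo*); -ba when the last vowel of the stem is an unrounded vowel (*pibedpe*, *opeda*).
The last vowel of *ewu* is /u/, which is a rounded vowel, so the suffix is -hu, giving *ewuhu*.
*luke*: last vowel = /e/, an unrounded vowel → -ba → *lukeba*.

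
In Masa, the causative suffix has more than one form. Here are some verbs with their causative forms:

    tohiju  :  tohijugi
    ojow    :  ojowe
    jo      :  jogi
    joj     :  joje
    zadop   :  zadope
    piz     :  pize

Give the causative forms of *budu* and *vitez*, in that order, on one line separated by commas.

budugi, viteze

The suffix is conditioned by the final sound: -e when the stem ends in a consonant (*ojow*, *joj*, *zadop*, *piz*); -gi when the stem ends in a vowel (*tohiju*, *jo*).
The final sound of *budu* is /u/, which is a vowel, so the suffix is -gi, giving *budugi*.
*vitez* — final sound /z/ (a consonant) → -e → *viteze*.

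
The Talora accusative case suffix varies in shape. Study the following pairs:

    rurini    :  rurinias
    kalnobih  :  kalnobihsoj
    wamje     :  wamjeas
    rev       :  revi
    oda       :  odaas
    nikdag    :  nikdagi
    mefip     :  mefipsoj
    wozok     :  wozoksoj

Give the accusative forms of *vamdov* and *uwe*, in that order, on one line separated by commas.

Looking at the final sound of each stem: -soj when the stem ends in a voiceless consonant (*kalnobih*, *mefip*, *wozok*); -i when the stem ends in a voiced consonant (*rev*, *nikdag*); -as when the stem ends in a vowel (*rurini*, *wamje*, *oda*).
The final sound of *vamdov* is /v/, which is a voiced consonant, so the suffix is -i, giving *vamdovi*.
Since the final sound of *uwe* is /e/ (a vowel), it takes -as, giving *uweas*.

vamdovi, uweas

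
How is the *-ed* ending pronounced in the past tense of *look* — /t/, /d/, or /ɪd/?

The stem *look* ends in a voiceless consonant other than /t/.
The -ed suffix is realized as /ɪd/ after /t, d/; as /t/ after other voiceless consonants; and as /d/ after other voiced sounds.
So -ed on *look* is pronounced /t/.

/t/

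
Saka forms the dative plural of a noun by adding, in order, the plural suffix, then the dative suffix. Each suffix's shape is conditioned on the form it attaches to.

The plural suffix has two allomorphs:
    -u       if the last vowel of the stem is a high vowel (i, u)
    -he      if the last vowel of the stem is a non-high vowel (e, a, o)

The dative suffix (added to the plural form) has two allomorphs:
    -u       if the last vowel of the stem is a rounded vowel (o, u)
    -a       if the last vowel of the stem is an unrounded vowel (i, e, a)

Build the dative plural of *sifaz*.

*sifaz* — last vowel /a/ (a non-high vowel) → -he → *sifazhe*.
Since the last vowel of the plural form *sifazhe* is /e/ (an unrounded vowel), it takes -a, giving *sifazhea*.

sifazhea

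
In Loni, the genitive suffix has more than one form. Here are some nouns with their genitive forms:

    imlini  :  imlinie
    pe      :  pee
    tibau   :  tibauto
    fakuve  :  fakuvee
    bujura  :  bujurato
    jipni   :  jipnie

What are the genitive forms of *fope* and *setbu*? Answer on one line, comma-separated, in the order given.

fopee, setbuto

The alternation tracks the last vowel of the stem — -e when the last vowel of the stem is a front vowel (*imlini*, *pe*, *fakuve*, *jipni*); -to when the last vowel of the stem is a back vowel (*tibau*, *bujura*).
Since the last vowel of *fope* is /e/ (a front vowel), it takes -e, giving *fopee*.
Since the last vowel of *setbu* is /u/ (a back vowel), it takes -to, giving *setbuto*.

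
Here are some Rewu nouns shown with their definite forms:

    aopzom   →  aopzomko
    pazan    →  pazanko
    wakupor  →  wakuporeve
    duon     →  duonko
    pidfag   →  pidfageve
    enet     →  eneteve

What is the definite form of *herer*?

The suffix is conditioned by the final consonant: -ko when the stem ends in a nasal (*aopzom*, *pazan*, *duon*); -eve when the stem ends in a non-nasal consonant (*wakupor*, *pidfag*, *enet*).
Since the final consonant of *herer* is /r/ (non-nasal), it takes -eve, giving *herereve*.

herereve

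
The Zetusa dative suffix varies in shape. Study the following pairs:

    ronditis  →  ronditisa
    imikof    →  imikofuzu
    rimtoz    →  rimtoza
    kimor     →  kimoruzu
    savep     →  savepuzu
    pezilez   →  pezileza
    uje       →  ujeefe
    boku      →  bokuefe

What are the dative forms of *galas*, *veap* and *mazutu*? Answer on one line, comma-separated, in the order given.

galasa, veapuzu, mazutuefe

The suffix is conditioned by the final sound: -a when the stem ends in a sibilant (*ronditis*, *rimtoz*, *pezilez*); -uzu when the stem ends in a non-sibilant consonant (*imikof*, *kimor*, *savep*); -efe when the stem ends in a vowel (*uje*, *boku*).
The final sound of *galas* is /s/, which is a sibilant, so the suffix is -a, giving *galasa*.
*veap*: final sound = /p/, a non-sibilant consonant → -uzu → *veapuzu*.
*mazutu* — final sound /u/ (a vowel) → -efe → *mazutuefe*.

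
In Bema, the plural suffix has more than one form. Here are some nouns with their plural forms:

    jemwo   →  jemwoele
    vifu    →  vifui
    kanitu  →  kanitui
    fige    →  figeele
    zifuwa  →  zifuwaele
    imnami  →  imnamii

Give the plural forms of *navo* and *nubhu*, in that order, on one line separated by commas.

Looking at the last vowel of each stem: -i when the last vowel of the stem is a high vowel (*vifu*, *kanitu*, *imnami*); -ele when the last vowel of the stem is a non-high vowel (*jemwo*, *fige*, *zifuwa*).
*navo* — last vowel /o/ (a non-high vowel) → -ele → *navoele*.
The last vowel of *nubhu* is /u/, which is a high vowel, so the suffix is -i, giving *nubhui*.

navoele, nubhui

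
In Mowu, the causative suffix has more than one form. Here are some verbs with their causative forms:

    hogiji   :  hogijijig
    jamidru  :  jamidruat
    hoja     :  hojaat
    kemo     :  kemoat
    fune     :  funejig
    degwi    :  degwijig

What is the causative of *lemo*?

The pattern is front/back vowel harmony: -jig when the last vowel of the stem is a front vowel (*hogiji*, *fune*, *degwi*); -at when the last vowel of the stem is a back vowel (*jamidru*, *hoja*, *kemo*).
*lemo* — last vowel /o/ (a back vowel) → -at → *lemoat*.

lemoat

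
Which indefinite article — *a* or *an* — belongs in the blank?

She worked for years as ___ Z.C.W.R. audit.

a

The indefinite article is chosen by the initial *sound* of the following word, not its spelling.
The initialism *Z.C.W.R.* is read letter by letter; the first letter, Z, is pronounced /ziː/, which begins with a consonant sound.
So the article is *a*: She worked for years as a Z.C.W.R. audit.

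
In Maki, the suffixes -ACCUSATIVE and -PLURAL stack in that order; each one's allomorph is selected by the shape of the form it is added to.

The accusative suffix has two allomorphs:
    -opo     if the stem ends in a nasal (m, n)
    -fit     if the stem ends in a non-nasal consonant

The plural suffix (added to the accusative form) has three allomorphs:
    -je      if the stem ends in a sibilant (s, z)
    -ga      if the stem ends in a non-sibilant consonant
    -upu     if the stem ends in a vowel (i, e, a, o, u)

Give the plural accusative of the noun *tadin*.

*tadin*: final consonant = /n/, a nasal → -opo → *tadinopo*.
Since the final sound of the accusative form *tadinopo* is /o/ (a vowel), it takes -upu, giving *tadinopoupu*.

tadinopoupu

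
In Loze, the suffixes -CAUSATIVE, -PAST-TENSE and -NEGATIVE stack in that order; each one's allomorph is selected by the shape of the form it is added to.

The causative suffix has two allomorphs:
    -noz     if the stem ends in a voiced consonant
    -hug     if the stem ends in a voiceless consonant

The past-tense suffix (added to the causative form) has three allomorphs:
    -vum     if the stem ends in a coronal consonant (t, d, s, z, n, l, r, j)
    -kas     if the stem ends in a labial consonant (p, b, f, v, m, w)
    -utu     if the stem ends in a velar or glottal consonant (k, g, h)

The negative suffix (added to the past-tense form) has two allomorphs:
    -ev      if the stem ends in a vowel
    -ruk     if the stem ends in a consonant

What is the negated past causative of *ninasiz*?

ninasiznozvumruk

The final consonant of *ninasiz* is /z/, which is voiced, so the causative suffix is -noz, giving *ninasiznoz*.
The causative form *ninasiznoz* — final consonant /z/ (coronal) → -vum → *ninasiznozvum*.
The final sound of the past-tense form *ninasiznozvum* is /m/, which is a consonant, so the negative suffix is -ruk, giving *ninasiznozvumruk*.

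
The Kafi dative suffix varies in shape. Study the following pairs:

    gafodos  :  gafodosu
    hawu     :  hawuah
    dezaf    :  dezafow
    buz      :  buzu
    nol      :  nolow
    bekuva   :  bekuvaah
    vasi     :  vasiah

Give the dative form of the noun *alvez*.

The alternation tracks the final sound of the stem — -u when the stem ends in a sibilant (*gafodos*, *buz*); -ow when the stem ends in a non-sibilant consonant (*dezaf*, *nol*); -ah when the stem ends in a vowel (*hawu*, *bekuva*, *vasi*).
*alvez* — final sound /z/ (a sibilant) → -u → *alvezu*.

alvezu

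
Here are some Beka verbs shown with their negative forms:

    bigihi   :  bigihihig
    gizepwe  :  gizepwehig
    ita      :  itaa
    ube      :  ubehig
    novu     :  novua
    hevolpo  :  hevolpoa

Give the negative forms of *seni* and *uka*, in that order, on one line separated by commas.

The alternation tracks the last vowel of the stem — -hig when the last vowel of the stem is a front vowel (*bigihi*, *gizepwe*, *ube*); -a when the last vowel of the stem is a back vowel (*ita*, *novu*, *hevolpo*).
Since the last vowel of *seni* is /i/ (a front vowel), it takes -hig, giving *senihig*.
Since the last vowel of *uka* is /a/ (a back vowel), it takes -a, giving *ukaa*.

senihig, ukaa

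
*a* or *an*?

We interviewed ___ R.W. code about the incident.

an

The indefinite article is chosen by the initial *sound* of the following word, not its spelling.
The initialism *R.W.* is read letter by letter; the first letter, R, is pronounced /ɑr/, which begins with a vowel sound.
So the article is *an*: We interviewed an R.W. code about the incident.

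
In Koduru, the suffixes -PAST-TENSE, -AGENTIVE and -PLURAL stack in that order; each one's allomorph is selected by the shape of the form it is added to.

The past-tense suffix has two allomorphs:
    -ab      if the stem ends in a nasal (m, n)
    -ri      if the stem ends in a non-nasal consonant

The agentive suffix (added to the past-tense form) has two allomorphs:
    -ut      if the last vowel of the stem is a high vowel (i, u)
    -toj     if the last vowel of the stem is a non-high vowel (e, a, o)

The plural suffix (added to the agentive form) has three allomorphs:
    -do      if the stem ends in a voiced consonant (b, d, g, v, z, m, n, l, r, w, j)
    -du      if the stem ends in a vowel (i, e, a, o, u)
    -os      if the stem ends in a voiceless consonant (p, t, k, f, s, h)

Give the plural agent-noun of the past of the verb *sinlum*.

sinlumabtojdo

*sinlum* — final consonant /m/ (a nasal) → -ab → *sinlumab*.
The past-tense form *sinlumab* — last vowel /a/ (a non-high vowel) → -toj → *sinlumabtoj*.
The agentive form *sinlumabtoj*: final sound = /j/, a voiced consonant → -do → *sinlumabtojdo*.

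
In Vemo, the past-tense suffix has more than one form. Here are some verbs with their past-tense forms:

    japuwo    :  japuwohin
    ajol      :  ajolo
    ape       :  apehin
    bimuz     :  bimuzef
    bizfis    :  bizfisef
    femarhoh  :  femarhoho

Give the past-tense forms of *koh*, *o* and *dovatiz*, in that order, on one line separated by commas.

The alternation tracks the final sound of the stem — -ef when the stem ends in a sibilant (*bimuz*, *bizfis*); -o when the stem ends in a non-sibilant consonant (*ajol*, *femarhoh*); -hin when the stem ends in a vowel (*japuwo*, *ape*).
Since the final sound of *koh* is /h/ (a non-sibilant consonant), it takes -o, giving *koho*.
The final sound of *o* is /o/, which is a vowel, so the suffix is -hin, giving *ohin*.
Since the final sound of *dovatiz* is /z/ (a sibilant), it takes -ef, giving *dovatizef*.

koho, ohin, dovatizef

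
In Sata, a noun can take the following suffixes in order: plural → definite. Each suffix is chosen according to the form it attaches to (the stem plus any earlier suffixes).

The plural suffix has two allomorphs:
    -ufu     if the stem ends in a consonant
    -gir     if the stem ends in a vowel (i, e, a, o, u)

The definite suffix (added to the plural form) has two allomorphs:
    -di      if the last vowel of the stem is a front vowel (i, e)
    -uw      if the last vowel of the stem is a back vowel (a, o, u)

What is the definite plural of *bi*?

Since the final sound of *bi* is /i/ (a vowel), it takes -gir, giving *bigir*.
The plural form *bigir*: last vowel = /i/, a front vowel → -di → *bigirdi*.

bigirdi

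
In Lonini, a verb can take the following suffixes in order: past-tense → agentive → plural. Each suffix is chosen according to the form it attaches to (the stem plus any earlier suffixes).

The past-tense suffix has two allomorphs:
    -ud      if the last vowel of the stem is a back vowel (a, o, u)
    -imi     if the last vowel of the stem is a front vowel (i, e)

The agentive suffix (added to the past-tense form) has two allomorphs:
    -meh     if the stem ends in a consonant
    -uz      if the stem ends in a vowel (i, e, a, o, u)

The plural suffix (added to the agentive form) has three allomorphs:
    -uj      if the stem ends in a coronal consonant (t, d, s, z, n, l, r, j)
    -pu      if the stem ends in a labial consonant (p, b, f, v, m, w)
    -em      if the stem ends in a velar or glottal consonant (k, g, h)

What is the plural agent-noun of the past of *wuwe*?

wuweimiuzuj

*wuwe*: last vowel = /e/, a front vowel → -imi → *wuweimi*.
The final sound of the past-tense form *wuweimi* is /i/, which is a vowel, so the agentive suffix is -uz, giving *wuweimiuz*.
Since the final consonant of the agentive form *wuweimiuz* is /z/ (coronal), it takes -uj, giving *wuweimiuzuj*.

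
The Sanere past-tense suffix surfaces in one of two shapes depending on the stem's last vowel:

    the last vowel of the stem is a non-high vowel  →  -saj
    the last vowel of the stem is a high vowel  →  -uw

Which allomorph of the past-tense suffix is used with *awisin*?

*awisin* — last vowel /i/ (a high vowel) → -uw.

-uw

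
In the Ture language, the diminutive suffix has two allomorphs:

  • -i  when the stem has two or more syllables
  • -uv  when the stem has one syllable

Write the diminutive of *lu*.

*lu* has one syllable, so the suffix is -uv, giving *luuv*.

luuv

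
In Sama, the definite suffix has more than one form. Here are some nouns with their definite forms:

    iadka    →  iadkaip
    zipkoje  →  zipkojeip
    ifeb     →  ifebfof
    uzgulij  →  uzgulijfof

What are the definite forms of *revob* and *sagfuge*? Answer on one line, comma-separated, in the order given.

revobfof, sagfugeip

The pattern is consonant vs. vowel: -fof when the stem ends in a consonant (*ifeb*, *uzgulij*); -ip when the stem ends in a vowel (*iadka*, *zipkoje*).
Since the final sound of *revob* is /b/ (a consonant), it takes -fof, giving *revobfof*.
*sagfuge*: final sound = /e/, a vowel → -ip → *sagfugeip*.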